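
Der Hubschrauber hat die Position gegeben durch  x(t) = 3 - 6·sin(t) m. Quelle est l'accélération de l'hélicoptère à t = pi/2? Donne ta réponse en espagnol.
Debemos derivar nuestra ecuación de la posición x(t) = 3 - 6·sin(t) 2 veces. La derivada de la posición da la velocidad: v(t) = -6·cos(t). La derivada de la velocidad da la aceleración: a(t) = 6·sin(t). De la ecuación de la aceleración a(t) = 6·sin(t), sustituimos t = pi/2 para obtener a = 6.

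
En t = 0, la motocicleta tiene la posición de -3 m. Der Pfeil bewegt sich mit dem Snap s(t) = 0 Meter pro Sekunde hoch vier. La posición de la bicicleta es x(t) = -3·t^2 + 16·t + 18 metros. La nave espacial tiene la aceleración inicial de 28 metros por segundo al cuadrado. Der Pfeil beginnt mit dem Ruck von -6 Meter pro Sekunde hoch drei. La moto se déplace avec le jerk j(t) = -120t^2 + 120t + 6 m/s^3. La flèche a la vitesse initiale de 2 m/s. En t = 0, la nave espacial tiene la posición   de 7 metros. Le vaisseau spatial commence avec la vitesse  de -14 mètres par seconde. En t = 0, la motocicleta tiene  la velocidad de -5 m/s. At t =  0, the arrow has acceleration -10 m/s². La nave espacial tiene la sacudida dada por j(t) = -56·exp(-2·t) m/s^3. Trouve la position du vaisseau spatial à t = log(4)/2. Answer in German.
Wir müssen unsere Gleichung für den Ruck j(t) = -56·exp(-2·t) 3-mal integrieren. Durch Integration von dem Ruck und Verwendung der Anfangsbedingung a(0) = 28, erhalten wir a(t) = 28·exp(-2·t). Die Stammfunktion von der Beschleunigung ist die Geschwindigkeit. Mit v(0) = -14 erhalten wir v(t) = -14·exp(-2·t). Die Stammfunktion von der Geschwindigkeit ist die Position. Mit x(0) = 7 erhalten wir x(t) = 7·exp(-2·t). Aus der Gleichung für die Position x(t) = 7·exp(-2·t), setzen wir t = log(4)/2 ein und erhalten x = 7/4.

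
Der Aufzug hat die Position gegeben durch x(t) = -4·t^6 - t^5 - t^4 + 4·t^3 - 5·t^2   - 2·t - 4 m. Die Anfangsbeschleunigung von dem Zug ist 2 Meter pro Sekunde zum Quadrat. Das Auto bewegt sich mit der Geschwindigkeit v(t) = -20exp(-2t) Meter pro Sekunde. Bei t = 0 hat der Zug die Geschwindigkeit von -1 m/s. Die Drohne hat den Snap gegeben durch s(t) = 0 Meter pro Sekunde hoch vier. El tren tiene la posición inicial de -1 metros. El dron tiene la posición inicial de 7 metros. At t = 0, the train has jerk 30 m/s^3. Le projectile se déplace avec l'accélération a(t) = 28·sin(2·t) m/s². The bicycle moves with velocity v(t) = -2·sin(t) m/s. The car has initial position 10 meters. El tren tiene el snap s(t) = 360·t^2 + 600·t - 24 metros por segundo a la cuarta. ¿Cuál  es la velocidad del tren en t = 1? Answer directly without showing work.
La velocidad en t = 1 es v = 43.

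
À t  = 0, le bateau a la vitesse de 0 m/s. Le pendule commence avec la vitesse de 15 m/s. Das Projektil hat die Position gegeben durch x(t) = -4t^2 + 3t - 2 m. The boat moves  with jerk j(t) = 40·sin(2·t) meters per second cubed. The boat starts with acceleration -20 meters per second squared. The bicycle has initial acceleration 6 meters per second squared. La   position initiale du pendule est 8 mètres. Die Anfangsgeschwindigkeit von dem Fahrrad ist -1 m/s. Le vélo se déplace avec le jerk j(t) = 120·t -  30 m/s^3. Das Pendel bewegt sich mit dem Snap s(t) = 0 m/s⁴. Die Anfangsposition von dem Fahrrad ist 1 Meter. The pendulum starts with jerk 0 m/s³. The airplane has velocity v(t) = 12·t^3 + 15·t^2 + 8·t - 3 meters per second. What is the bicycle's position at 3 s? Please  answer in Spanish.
Debemos encontrar la integral de nuestra ecuación de la sacudida j(t) = 120·t - 30 3 veces. La antiderivada de la sacudida es la aceleración. Usando a(0) = 6, obtenemos a(t) = 60·t^2 - 30·t + 6. La integral de la aceleración es la velocidad. Usando v(0) = -1, obtenemos v(t) = 20·t^3 - 15·t^2 + 6·t - 1. La integral de la velocidad es la posición. Usando x(0) = 1, obtenemos x(t) = 5·t^4 - 5·t^3 + 3·t^2 - t + 1. De la ecuación de la posición x(t) = 5·t^4 - 5·t^3 + 3·t^2 - t + 1, sustituimos t = 3 para obtener x = 295.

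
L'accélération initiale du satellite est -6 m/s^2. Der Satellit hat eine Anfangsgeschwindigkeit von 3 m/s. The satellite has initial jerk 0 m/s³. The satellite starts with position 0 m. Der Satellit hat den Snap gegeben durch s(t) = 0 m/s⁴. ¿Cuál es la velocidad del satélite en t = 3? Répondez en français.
En partant du snap s(t) = 0, nous prenons 3 intégrales. L'intégrale du snap est le jerk. En utilisant j(0) = 0, nous obtenons j(t) = 0. L'intégrale du jerk, avec a(0) = -6, donne l'accélération: a(t) = -6. En prenant ∫a(t)dt et en appliquant v(0) = 3, nous trouvons v(t) = 3 - 6·t. Nous avons la vitesse v(t) = 3 - 6·t. En substituant t = 3: v(3) = -15.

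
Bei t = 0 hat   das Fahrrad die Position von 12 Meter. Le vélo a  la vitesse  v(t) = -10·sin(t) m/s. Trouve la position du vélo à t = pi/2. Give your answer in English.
Starting from velocity v(t) = -10·sin(t), we take 1 integral. Integrating velocity and using the initial condition x(0) = 12, we get x(t) = 10·cos(t) + 2. Using x(t) = 10·cos(t) + 2 and substituting t = pi/2, we find x = 2.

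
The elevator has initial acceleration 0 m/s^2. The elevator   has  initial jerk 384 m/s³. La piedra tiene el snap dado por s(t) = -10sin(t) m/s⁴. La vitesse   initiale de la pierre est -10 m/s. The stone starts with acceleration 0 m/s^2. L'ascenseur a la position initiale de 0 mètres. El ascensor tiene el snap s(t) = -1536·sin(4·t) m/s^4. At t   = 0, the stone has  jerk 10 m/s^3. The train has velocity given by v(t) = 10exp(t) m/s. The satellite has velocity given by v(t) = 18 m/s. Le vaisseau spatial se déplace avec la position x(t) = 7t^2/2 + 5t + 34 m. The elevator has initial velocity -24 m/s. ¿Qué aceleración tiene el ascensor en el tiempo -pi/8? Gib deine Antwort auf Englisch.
To find the answer, we compute 2 antiderivatives of s(t) = -1536·sin(4·t). Integrating snap and using the initial condition j(0) = 384, we get j(t) = 384·cos(4·t). Integrating jerk and using the initial condition a(0) = 0, we get a(t) = 96·sin(4·t). Using a(t) = 96·sin(4·t) and substituting t = -pi/8, we find a = -96.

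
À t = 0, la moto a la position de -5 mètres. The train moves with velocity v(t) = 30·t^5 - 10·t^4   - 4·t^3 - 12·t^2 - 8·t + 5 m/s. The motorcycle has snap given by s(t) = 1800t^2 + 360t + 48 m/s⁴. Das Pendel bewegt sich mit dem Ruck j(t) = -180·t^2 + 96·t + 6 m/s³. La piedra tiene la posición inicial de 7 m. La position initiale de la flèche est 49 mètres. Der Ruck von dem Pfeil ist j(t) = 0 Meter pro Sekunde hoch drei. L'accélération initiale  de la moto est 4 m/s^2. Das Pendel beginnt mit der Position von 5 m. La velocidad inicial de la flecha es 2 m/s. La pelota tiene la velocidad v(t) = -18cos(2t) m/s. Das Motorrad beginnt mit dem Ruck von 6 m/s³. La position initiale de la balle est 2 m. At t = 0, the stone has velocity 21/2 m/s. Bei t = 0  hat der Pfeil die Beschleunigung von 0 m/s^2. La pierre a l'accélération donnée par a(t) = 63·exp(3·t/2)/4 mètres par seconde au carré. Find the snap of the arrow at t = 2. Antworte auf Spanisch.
Para resolver esto, necesitamos tomar 1 derivada de nuestra ecuación de la sacudida j(t) = 0. La derivada de la sacudida da el snap: s(t) = 0. Usando s(t) = 0 y sustituyendo t = 2, encontramos s = 0.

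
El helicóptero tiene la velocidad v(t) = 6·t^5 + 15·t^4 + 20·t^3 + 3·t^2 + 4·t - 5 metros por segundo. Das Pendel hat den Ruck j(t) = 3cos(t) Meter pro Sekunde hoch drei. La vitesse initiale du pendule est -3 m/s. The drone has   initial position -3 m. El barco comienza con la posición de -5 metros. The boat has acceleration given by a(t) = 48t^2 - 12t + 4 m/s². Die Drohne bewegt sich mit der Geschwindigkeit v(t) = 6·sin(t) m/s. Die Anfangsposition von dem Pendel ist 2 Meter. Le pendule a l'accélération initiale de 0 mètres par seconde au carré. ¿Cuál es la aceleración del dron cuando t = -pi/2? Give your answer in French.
En partant de la vitesse v(t) = 6·sin(t), nous prenons 1 dérivée. En prenant d/dt de v(t), nous trouvons a(t) = 6·cos(t). Nous avons l'accélération a(t) = 6·cos(t). En substituant t = -pi/2: a(-pi/2) = 0.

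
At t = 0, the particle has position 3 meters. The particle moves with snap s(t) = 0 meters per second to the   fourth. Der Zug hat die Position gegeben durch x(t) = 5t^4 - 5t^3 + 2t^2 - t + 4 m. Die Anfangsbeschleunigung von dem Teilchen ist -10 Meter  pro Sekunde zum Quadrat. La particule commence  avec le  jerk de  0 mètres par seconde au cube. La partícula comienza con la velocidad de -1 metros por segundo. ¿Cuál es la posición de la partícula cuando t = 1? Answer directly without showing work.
La respuesta es -3.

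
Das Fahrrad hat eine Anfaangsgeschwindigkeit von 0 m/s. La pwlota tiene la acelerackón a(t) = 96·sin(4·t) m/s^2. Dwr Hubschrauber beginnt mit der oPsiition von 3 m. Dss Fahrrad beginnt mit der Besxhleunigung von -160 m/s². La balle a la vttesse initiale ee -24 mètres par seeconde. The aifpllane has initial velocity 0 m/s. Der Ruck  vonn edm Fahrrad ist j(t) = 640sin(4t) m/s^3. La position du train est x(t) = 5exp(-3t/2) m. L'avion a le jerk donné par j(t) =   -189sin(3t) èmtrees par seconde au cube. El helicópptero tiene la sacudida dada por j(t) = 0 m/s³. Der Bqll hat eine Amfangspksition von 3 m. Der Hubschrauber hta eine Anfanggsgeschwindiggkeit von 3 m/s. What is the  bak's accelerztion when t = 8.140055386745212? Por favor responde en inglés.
From the given acceleration equation a(t) = 96·sin(4·t), we substitute t = 8.140055386745212 to get a = 87.4001935489344.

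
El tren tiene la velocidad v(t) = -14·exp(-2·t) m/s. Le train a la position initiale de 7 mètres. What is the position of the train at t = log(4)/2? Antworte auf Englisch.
To find the answer, we compute 1 integral of v(t) = -14·exp(-2·t). Integrating velocity and using the initial condition x(0) = 7, we get x(t) = 7·exp(-2·t). Using x(t) = 7·exp(-2·t) and substituting t = log(4)/2, we find x = 7/4.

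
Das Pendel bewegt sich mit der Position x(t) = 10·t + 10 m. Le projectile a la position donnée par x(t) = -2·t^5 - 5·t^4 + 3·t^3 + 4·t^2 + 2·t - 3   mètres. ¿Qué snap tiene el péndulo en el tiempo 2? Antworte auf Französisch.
Nous devons dériver notre équation de la position x(t) = 10·t + 10 4 fois. En prenant d/dt de x(t), nous trouvons v(t) = 10. En prenant d/dt de v(t), nous trouvons a(t) = 0. En prenant d/dt de a(t), nous trouvons j(t) = 0. En prenant d/dt de j(t), nous trouvons s(t) = 0. Nous avons le snap s(t) = 0. En substituant t = 2: s(2) = 0.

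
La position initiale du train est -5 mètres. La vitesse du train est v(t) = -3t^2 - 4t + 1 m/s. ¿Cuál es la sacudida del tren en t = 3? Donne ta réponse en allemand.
Ausgehend von der Geschwindigkeit v(t) = -3·t^2 - 4·t + 1, nehmen wir 2 Ableitungen. Durch Ableiten von der Geschwindigkeit erhalten wir die Beschleunigung: a(t) = -6·t - 4. Mit d/dt von a(t) finden wir j(t) = -6. Wir haben den Ruck j(t) = -6. Durch Einsetzen von t = 3: j(3) = -6.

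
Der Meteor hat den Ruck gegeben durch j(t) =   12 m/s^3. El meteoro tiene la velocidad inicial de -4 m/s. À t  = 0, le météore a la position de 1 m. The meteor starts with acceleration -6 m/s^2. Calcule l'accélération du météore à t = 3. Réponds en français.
Pour résoudre ceci, nous devons prendre 1 intégrale de notre équation du jerk j(t) = 12. L'intégrale du jerk est l'accélération. En utilisant a(0) = -6, nous obtenons a(t) = 12·t - 6. De l'équation de l'accélération a(t) = 12·t - 6, nous substituons t = 3 pour obtenir a = 30.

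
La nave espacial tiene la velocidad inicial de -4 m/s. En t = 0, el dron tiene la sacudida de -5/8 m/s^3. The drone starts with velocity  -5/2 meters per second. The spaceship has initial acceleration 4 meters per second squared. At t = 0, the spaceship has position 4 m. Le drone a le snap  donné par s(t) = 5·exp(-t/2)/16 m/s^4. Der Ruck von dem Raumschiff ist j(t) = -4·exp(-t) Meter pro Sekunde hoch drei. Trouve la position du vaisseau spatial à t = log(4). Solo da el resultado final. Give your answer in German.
Die Position bei t = log(4) ist x = 1.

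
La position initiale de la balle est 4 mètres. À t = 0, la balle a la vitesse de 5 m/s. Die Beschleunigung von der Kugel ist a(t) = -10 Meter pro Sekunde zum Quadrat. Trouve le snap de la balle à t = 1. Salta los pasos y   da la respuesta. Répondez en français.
À t = 1, s = 0.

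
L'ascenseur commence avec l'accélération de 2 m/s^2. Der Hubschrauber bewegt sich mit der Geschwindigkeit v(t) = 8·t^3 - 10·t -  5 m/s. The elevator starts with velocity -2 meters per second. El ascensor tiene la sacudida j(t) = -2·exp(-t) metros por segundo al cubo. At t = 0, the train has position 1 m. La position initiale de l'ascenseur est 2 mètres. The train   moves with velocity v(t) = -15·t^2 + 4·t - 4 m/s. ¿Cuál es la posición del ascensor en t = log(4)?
Para resolver esto, necesitamos tomar 3 integrales de nuestra ecuación de la sacudida j(t) = -2·exp(-t). La antiderivada de la sacudida es la aceleración. Usando a(0) = 2, obtenemos a(t) = 2·exp(-t). Tomando ∫a(t)dt y aplicando v(0) = -2, encontramos v(t) = -2·exp(-t). Tomando ∫v(t)dt y aplicando x(0) = 2, encontramos x(t) = 2·exp(-t). Tenemos la posición x(t) = 2·exp(-t). Sustituyendo t = log(4): x(log(4)) = 1/2.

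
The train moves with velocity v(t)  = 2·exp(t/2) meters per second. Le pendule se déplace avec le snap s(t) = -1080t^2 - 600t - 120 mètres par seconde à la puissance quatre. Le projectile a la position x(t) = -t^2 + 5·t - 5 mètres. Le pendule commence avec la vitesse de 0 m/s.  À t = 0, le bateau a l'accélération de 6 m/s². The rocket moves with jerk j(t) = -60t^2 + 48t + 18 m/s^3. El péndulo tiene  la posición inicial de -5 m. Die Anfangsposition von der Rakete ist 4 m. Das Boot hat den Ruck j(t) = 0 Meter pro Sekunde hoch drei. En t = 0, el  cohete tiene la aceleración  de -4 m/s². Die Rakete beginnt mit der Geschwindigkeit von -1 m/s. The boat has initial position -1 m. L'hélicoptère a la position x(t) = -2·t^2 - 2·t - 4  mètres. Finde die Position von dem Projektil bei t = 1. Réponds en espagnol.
De la ecuación de la posición x(t) = -t^2 + 5·t - 5, sustituimos t = 1 para obtener x = -1.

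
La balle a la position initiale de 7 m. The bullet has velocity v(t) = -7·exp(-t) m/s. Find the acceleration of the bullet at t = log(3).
To solve this, we need to take 1 derivative of our velocity equation v(t) = -7·exp(-t). Taking d/dt of v(t), we find a(t) = 7·exp(-t). We have acceleration a(t) = 7·exp(-t). Substituting t = log(3): a(log(3)) = 7/3.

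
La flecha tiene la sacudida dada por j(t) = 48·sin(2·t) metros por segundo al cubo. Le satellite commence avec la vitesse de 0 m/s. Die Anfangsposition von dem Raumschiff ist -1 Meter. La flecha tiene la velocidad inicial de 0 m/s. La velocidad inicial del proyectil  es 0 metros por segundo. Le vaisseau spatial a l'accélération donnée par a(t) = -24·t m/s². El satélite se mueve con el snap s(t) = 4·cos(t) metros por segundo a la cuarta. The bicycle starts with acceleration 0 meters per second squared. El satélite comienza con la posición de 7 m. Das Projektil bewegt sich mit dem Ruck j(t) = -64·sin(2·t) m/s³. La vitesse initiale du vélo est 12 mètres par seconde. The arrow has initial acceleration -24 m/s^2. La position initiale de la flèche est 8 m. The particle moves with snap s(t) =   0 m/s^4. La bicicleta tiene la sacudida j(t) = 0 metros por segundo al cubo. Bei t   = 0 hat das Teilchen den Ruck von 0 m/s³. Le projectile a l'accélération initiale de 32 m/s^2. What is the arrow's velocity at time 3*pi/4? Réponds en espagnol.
Necesitamos integrar nuestra ecuación de la sacudida j(t) = 48·sin(2·t) 2 veces. La integral de la sacudida, con a(0) = -24, da la aceleración: a(t) = -24·cos(2·t). Integrando la aceleración y usando la condición inicial v(0) = 0, obtenemos v(t) = -12·sin(2·t). Tenemos la velocidad v(t) = -12·sin(2·t). Sustituyendo t = 3*pi/4: v(3*pi/4) = 12.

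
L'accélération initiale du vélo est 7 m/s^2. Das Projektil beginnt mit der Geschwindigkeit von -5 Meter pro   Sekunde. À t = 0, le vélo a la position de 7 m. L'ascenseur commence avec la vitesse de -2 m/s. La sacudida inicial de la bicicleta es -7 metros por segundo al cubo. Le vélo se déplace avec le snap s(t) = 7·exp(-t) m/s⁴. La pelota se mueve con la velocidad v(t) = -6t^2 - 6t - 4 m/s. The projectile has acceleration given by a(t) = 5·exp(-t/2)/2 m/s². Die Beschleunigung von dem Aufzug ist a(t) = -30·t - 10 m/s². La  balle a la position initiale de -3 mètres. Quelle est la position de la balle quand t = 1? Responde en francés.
Nous devons intégrer notre équation de la vitesse v(t) = -6·t^2 - 6·t - 4 1 fois. En intégrant la vitesse et en utilisant la condition initiale x(0) = -3, nous obtenons x(t) = -2·t^3 - 3·t^2 - 4·t - 3. En utilisant x(t) = -2·t^3 - 3·t^2 - 4·t - 3 et en substituant t = 1, nous trouvons x = -12.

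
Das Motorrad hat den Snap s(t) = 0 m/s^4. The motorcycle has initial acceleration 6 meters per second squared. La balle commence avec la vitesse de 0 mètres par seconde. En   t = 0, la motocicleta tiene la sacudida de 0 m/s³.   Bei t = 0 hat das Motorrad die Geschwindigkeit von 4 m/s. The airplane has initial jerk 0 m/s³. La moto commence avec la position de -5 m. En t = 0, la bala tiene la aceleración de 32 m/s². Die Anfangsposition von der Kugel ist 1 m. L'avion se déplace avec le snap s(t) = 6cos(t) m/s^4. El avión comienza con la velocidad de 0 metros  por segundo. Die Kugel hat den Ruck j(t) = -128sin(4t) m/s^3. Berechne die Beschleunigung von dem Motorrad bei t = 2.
Wir müssen unsere Gleichung für den Snap s(t) = 0 2-mal integrieren. Durch Integration von dem Snap und Verwendung der Anfangsbedingung j(0) = 0, erhalten wir j(t) = 0. Mit ∫j(t)dt und Anwendung von a(0) = 6, finden wir a(t) = 6. Aus der Gleichung für die Beschleunigung a(t) = 6, setzen wir t = 2 ein und erhalten a = 6.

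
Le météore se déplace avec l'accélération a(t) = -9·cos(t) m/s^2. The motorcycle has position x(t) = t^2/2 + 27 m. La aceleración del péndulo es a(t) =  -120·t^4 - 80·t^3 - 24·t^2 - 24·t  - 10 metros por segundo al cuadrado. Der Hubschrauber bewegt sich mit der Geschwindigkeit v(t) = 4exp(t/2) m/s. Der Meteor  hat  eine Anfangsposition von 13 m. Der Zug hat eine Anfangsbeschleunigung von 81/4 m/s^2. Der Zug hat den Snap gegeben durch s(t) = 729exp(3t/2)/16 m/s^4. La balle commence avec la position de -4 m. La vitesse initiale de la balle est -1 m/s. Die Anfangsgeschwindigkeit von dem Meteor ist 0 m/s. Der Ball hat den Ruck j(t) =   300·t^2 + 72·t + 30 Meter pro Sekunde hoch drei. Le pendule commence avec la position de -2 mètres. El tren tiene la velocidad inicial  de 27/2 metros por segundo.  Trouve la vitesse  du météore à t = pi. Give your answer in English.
To solve this, we need to take 1 integral of our acceleration equation a(t) = -9·cos(t). The integral of acceleration, with v(0) = 0, gives velocity: v(t) = -9·sin(t). We have velocity v(t) = -9·sin(t). Substituting t = pi: v(pi) = 0.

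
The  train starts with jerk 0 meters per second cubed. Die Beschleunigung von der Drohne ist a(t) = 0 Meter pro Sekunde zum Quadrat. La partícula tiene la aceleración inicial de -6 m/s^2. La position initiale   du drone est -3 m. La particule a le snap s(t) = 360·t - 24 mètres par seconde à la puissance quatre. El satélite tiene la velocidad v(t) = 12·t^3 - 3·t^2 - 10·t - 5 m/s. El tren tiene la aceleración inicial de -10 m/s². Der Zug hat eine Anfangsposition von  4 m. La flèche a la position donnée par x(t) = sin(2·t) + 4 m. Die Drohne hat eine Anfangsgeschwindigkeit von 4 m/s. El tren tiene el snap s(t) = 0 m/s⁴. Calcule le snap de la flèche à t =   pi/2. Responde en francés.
En partant de la position x(t) = sin(2·t) + 4, nous prenons 4 dérivées. La dérivée de la position donne la vitesse: v(t) = 2·cos(2·t). En prenant d/dt de v(t), nous trouvons a(t) = -4·sin(2·t). En dérivant l'accélération, nous obtenons le jerk: j(t) = -8·cos(2·t). En dérivant le jerk, nous obtenons le snap: s(t) = 16·sin(2·t). Nous avons le snap s(t) = 16·sin(2·t). En substituant t = pi/2: s(pi/2) = 0.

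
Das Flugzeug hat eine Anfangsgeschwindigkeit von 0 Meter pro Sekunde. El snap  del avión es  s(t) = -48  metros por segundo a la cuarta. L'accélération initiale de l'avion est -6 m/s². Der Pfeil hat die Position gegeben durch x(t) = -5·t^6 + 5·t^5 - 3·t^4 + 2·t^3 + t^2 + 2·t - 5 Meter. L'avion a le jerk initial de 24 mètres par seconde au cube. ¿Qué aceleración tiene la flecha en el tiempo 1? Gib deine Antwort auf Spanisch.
Partiendo de la posición x(t) = -5·t^6 + 5·t^5 - 3·t^4 + 2·t^3 + t^2 + 2·t - 5, tomamos 2 derivadas. Tomando d/dt de x(t), encontramos v(t) = -30·t^5 + 25·t^4 - 12·t^3 + 6·t^2 + 2·t + 2. Derivando la velocidad, obtenemos la aceleración: a(t) = -150·t^4 + 100·t^3 - 36·t^2 + 12·t + 2. De la ecuación de la aceleración a(t) = -150·t^4 + 100·t^3 - 36·t^2 + 12·t + 2, sustituimos t = 1 para obtener a = -72.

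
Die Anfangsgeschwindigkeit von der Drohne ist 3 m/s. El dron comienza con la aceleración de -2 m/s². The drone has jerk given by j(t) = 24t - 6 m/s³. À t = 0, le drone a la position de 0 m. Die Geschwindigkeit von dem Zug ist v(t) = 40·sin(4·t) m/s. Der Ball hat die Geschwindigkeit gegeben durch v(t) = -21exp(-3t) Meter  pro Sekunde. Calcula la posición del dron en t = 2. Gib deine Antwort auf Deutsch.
Wir müssen unsere Gleichung für den Ruck j(t) = 24·t - 6 3-mal integrieren. Das Integral von dem Ruck ist die Beschleunigung. Mit a(0) = -2 erhalten wir a(t) = 12·t^2 - 6·t - 2. Die Stammfunktion von der Beschleunigung, mit v(0) = 3, ergibt die Geschwindigkeit: v(t) = 4·t^3 - 3·t^2 - 2·t + 3. Das Integral von der Geschwindigkeit ist die Position. Mit x(0) = 0 erhalten wir x(t) = t^4 - t^3 - t^2 + 3·t. Mit x(t) = t^4 - t^3 - t^2 + 3·t und Einsetzen von t = 2, finden wir x = 10.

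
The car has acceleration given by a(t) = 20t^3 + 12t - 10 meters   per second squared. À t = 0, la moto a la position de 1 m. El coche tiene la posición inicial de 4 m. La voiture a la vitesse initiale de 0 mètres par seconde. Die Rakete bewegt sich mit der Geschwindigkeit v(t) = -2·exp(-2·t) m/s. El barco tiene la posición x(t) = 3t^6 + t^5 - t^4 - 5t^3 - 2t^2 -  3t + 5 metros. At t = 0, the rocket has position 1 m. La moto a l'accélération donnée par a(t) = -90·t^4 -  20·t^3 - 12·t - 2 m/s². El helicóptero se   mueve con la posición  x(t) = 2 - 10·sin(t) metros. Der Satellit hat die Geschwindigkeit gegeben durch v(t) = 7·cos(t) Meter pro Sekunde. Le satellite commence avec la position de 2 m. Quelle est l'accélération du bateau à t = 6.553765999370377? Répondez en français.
Pour résoudre ceci, nous devons prendre 2 dérivées de notre équation de la position x(t) = 3·t^6 + t^5 - t^4 - 5·t^3 - 2·t^2 - 3·t + 5. En prenant d/dt de x(t), nous trouvons v(t) = 18·t^5 + 5·t^4 - 4·t^3 - 15·t^2 - 4·t - 3. En dérivant la vitesse, nous obtenons l'accélération: a(t) = 90·t^4 + 20·t^3 - 12·t^2 - 30·t - 4. En utilisant a(t) = 90·t^4 + 20·t^3 - 12·t^2 - 30·t - 4 et en substituant t = 6.553765999370377, nous trouvons a = 170951.410340195.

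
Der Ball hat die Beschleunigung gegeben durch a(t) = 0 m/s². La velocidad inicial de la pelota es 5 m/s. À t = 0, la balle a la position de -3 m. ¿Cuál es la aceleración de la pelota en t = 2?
De la ecuación de la aceleración a(t) = 0, sustituimos t = 2 para obtener a = 0.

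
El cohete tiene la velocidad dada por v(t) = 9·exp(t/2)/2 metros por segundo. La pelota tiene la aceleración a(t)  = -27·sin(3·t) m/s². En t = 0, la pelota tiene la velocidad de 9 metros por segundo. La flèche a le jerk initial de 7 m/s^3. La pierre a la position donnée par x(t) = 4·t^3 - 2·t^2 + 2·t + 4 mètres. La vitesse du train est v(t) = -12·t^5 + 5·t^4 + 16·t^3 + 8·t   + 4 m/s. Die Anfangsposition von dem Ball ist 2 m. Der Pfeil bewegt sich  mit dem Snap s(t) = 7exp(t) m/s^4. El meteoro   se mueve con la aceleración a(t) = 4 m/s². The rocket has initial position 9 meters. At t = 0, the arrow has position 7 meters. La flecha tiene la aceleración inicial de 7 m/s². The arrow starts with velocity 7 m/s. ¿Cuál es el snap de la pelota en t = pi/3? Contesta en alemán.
Ausgehend von der Beschleunigung a(t) = -27·sin(3·t), nehmen wir 2 Ableitungen. Durch Ableiten von der Beschleunigung erhalten wir den Ruck: j(t) = -81·cos(3·t). Mit d/dt von j(t) finden wir s(t) = 243·sin(3·t). Aus der Gleichung für den Snap s(t) = 243·sin(3·t), setzen wir t = pi/3 ein und erhalten s = 0.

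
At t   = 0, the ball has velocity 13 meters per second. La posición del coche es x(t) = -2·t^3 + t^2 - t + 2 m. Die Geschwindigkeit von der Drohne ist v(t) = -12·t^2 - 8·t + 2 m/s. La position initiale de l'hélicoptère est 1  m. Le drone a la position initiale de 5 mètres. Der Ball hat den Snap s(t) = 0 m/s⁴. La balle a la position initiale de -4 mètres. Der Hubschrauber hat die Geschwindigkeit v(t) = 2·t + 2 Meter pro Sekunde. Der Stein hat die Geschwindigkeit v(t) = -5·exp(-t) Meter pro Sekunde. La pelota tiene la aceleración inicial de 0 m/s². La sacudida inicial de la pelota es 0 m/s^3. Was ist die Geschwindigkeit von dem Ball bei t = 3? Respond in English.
We need to integrate our snap equation s(t) = 0 3 times. Taking ∫s(t)dt and applying j(0) = 0, we find j(t) = 0. Finding the antiderivative of j(t) and using a(0) = 0: a(t) = 0. The integral of acceleration, with v(0) = 13, gives velocity: v(t) = 13. Using v(t) = 13 and substituting t = 3, we find v = 13.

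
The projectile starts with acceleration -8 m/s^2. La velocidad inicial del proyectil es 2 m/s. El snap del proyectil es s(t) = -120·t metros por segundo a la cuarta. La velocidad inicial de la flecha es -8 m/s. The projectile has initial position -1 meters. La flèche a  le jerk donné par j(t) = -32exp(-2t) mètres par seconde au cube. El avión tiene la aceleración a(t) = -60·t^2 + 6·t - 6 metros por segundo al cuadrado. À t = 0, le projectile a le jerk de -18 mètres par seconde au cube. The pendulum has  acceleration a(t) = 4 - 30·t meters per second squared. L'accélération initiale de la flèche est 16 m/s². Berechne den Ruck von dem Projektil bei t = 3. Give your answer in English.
To find the answer, we compute 1 integral of s(t) = -120·t. Taking ∫s(t)dt and applying j(0) = -18, we find j(t) = -60·t^2 - 18. From the given jerk equation j(t) = -60·t^2 - 18, we substitute t = 3 to get j = -558.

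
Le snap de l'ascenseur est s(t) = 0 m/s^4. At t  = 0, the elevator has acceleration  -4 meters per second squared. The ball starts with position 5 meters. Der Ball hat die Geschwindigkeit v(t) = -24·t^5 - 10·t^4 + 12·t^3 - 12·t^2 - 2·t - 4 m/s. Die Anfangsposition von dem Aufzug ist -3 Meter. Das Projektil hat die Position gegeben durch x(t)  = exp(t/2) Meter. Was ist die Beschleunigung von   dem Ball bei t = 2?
Ausgehend von der Geschwindigkeit v(t) = -24·t^5 - 10·t^4 + 12·t^3 - 12·t^2 - 2·t - 4, nehmen wir 1 Ableitung. Durch Ableiten von der Geschwindigkeit erhalten wir die Beschleunigung: a(t) = -120·t^4 - 40·t^3 + 36·t^2 - 24·t - 2. Aus der Gleichung für die Beschleunigung a(t) = -120·t^4 - 40·t^3 + 36·t^2 - 24·t - 2, setzen wir t = 2 ein und erhalten a = -2146.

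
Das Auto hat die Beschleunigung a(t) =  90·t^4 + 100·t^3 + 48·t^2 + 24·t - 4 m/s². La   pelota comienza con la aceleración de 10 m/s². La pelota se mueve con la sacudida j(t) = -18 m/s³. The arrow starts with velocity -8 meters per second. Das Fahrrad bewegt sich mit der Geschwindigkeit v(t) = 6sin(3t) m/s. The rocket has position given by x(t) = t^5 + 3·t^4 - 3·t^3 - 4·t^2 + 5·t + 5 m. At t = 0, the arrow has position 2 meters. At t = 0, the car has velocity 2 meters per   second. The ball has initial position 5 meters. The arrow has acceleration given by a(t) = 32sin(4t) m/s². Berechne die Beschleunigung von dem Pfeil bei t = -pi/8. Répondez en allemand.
Mit a(t) = 32·sin(4·t) und Einsetzen von t = -pi/8, finden wir a = -32.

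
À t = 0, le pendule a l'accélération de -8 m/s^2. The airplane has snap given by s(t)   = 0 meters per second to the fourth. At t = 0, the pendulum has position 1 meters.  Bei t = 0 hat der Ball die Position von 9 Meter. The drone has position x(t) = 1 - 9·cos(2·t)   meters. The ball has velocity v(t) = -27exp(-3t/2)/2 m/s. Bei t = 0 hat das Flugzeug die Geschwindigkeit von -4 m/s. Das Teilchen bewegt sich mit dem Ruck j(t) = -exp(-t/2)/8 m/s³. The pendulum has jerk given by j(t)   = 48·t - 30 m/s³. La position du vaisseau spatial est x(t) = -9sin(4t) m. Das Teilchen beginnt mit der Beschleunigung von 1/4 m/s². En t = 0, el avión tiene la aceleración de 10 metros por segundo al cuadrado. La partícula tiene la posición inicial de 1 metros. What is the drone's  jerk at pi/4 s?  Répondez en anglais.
To solve this, we need to take 3 derivatives of our position equation x(t) = 1 - 9·cos(2·t). Taking d/dt of x(t), we find v(t) = 18·sin(2·t). The derivative of velocity gives acceleration: a(t) = 36·cos(2·t). Differentiating acceleration, we get jerk: j(t) = -72·sin(2·t). Using j(t) = -72·sin(2·t) and substituting t = pi/4, we find j = -72.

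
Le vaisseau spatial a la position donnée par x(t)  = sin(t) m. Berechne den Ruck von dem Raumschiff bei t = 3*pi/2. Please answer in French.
En partant de la position x(t) = sin(t), nous prenons 3 dérivées. La dérivée de la position donne la vitesse: v(t) = cos(t). La dérivée de la vitesse donne l'accélération: a(t) = -sin(t). En dérivant l'accélération, nous obtenons le jerk: j(t) = -cos(t). Nous avons le jerk j(t) = -cos(t). En substituant t = 3*pi/2: j(3*pi/2) = 0.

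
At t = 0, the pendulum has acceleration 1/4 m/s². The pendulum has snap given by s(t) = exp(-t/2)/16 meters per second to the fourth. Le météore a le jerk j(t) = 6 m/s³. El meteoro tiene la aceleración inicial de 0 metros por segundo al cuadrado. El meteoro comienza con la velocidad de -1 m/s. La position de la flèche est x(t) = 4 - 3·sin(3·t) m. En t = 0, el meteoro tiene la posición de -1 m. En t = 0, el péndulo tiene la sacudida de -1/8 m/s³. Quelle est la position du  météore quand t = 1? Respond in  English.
To solve this, we need to take 3 antiderivatives of our jerk equation j(t) = 6. The integral of jerk, with a(0) = 0, gives acceleration: a(t) = 6·t. Taking ∫a(t)dt and applying v(0) = -1, we find v(t) = 3·t^2 - 1. Finding the antiderivative of v(t) and using x(0) = -1: x(t) = t^3 - t - 1. From the given position equation x(t) = t^3 - t - 1, we substitute t = 1 to get x = -1.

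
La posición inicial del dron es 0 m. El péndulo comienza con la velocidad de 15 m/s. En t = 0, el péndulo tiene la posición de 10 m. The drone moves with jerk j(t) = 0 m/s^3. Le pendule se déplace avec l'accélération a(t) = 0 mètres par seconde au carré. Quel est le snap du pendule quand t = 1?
Nous devons dériver notre équation de l'accélération a(t) = 0 2 fois. En dérivant l'accélération, nous obtenons le jerk: j(t) = 0. La dérivée du jerk donne le snap: s(t) = 0. Nous avons le snap s(t) = 0. En substituant t = 1: s(1) = 0.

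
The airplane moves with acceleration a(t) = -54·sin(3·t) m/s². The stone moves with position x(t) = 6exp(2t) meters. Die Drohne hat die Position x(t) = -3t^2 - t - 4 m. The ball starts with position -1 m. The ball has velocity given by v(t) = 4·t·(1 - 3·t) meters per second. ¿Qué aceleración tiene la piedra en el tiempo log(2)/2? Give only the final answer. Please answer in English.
The answer is 48.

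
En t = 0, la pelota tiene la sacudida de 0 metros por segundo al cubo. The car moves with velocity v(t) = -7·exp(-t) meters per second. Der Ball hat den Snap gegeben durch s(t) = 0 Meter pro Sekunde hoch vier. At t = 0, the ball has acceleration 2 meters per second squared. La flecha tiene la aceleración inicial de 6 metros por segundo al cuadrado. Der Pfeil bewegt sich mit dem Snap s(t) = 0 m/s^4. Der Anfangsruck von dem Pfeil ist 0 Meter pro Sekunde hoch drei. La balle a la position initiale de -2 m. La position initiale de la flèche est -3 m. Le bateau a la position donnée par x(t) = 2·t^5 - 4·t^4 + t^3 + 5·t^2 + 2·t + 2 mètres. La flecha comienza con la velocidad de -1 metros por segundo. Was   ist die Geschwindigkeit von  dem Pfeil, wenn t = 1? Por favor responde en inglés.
To find the answer, we compute 3 antiderivatives of s(t) = 0. The integral of snap, with j(0) = 0, gives jerk: j(t) = 0. Finding the antiderivative of j(t) and using a(0) = 6: a(t) = 6. Taking ∫a(t)dt and applying v(0) = -1, we find v(t) = 6·t - 1. From the given velocity equation v(t) = 6·t - 1, we substitute t = 1 to get v = 5.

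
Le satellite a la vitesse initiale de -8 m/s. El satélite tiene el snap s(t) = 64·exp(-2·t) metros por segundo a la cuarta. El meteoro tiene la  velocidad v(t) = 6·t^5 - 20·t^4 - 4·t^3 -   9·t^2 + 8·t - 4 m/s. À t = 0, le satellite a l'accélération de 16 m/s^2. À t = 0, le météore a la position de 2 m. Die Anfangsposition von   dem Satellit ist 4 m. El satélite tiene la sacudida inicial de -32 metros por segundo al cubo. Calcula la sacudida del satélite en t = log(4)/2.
Debemos encontrar la integral de nuestra ecuación del snap s(t) = 64·exp(-2·t) 1 vez. La antiderivada del snap es la sacudida. Usando j(0) = -32, obtenemos j(t) = -32·exp(-2·t). Usando j(t) = -32·exp(-2·t) y sustituyendo t = log(4)/2, encontramos j = -8.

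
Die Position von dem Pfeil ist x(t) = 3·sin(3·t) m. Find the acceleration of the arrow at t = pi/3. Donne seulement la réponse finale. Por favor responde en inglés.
At t = pi/3, a = 0.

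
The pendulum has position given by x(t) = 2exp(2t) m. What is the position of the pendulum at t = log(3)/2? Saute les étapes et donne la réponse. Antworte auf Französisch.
À t = log(3)/2, x = 6.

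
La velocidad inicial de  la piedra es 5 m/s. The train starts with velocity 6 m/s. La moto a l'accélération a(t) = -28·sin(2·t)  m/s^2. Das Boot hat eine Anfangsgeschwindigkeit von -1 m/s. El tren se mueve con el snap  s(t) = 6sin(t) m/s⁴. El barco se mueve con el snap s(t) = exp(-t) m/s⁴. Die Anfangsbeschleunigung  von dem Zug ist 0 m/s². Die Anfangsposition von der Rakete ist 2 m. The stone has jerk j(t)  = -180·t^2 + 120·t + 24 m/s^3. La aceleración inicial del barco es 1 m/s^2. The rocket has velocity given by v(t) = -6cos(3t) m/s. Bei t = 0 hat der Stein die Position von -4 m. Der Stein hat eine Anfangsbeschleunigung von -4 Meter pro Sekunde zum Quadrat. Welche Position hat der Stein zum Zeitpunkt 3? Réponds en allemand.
Wir müssen das Integral unserer Gleichung für den Ruck j(t) = -180·t^2 + 120·t + 24 3-mal finden. Mit ∫j(t)dt und Anwendung von a(0) = -4, finden wir a(t) = -60·t^3 + 60·t^2 + 24·t - 4. Durch Integration von der Beschleunigung und Verwendung der Anfangsbedingung v(0) = 5, erhalten wir v(t) = -15·t^4 + 20·t^3 + 12·t^2 - 4·t + 5. Die Stammfunktion von der Geschwindigkeit ist die Position. Mit x(0) = -4 erhalten wir x(t) = -3·t^5 + 5·t^4 + 4·t^3 - 2·t^2 + 5·t - 4. Mit x(t) = -3·t^5 + 5·t^4 + 4·t^3 - 2·t^2 + 5·t - 4 und Einsetzen von t = 3, finden wir x = -223.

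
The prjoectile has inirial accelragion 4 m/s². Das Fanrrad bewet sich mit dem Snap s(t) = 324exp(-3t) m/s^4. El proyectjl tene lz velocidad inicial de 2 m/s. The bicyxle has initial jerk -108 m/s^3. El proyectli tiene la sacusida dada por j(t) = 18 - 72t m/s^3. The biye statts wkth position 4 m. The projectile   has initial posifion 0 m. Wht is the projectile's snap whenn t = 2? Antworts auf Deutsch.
Wir müssen unsere Gleichung für den Ruck j(t) = 18 - 72·t 1-mal ableiten. Die Ableitung von dem Ruck ergibt den Snap: s(t) = -72. Mit s(t) = -72 und Einsetzen von t = 2, finden wir s = -72.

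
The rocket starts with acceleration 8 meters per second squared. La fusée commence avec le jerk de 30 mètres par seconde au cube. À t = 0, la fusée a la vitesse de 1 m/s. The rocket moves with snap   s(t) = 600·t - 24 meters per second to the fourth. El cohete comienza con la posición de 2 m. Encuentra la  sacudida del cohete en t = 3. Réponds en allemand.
Ausgehend von dem Snap s(t) = 600·t - 24, nehmen wir 1 Integral. Mit ∫s(t)dt und Anwendung von j(0) = 30, finden wir j(t) = 300·t^2 - 24·t + 30. Mit j(t) = 300·t^2 - 24·t + 30 und Einsetzen von t = 3, finden wir j = 2658.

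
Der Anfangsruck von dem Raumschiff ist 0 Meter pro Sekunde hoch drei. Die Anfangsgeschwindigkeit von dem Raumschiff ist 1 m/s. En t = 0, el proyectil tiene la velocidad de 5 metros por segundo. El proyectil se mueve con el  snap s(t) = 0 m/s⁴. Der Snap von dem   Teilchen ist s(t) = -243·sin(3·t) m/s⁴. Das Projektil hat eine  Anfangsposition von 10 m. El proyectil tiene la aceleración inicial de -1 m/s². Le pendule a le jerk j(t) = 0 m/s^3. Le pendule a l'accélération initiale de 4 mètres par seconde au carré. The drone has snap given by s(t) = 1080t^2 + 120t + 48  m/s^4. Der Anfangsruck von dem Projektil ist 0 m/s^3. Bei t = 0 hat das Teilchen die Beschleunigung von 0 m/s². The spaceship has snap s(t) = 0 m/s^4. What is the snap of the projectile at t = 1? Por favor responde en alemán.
Wir haben den Snap s(t) = 0. Durch Einsetzen von t = 1: s(1) = 0.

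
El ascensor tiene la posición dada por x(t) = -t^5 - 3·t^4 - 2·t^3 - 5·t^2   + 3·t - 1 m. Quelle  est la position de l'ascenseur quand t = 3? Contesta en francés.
En utilisant x(t) = -t^5 - 3·t^4 - 2·t^3 - 5·t^2 + 3·t - 1 et en substituant t = 3, nous trouvons x = -577.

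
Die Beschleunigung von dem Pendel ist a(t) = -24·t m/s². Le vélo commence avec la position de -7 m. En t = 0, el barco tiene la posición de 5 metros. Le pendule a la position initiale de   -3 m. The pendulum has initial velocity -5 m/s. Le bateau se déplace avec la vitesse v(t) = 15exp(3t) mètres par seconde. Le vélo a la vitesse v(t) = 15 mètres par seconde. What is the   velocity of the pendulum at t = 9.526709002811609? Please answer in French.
Nous devons intégrer notre équation de l'accélération a(t) = -24·t 1 fois. La primitive de l'accélération est la vitesse. En utilisant v(0) = -5, nous obtenons v(t) = -12·t^2 - 5. Nous avons la vitesse v(t) = -12·t^2 - 5. En substituant t = 9.526709002811609: v(9.526709002811609) = -1094.09821309102.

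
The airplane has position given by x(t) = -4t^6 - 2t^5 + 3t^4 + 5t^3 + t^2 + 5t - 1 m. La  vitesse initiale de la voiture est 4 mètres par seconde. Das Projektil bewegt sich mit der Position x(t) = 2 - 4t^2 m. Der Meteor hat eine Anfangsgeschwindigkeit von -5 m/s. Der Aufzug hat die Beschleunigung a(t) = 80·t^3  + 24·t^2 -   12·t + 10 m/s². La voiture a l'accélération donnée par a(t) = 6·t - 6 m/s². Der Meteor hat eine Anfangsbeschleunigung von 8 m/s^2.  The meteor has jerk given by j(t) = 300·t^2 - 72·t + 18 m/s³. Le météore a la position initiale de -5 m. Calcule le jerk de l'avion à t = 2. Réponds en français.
En partant de la position x(t) = -4·t^6 - 2·t^5 + 3·t^4 + 5·t^3 + t^2 + 5·t - 1, nous prenons 3 dérivées. En dérivant la position, nous obtenons la vitesse: v(t) = -24·t^5 - 10·t^4 + 12·t^3 + 15·t^2 + 2·t + 5. En dérivant la vitesse, nous obtenons l'accélération: a(t) = -120·t^4 - 40·t^3 + 36·t^2 + 30·t + 2. En prenant d/dt de a(t), nous trouvons j(t) = -480·t^3 - 120·t^2 + 72·t + 30. Nous avons le jerk j(t) = -480·t^3 - 120·t^2 + 72·t + 30. En substituant t = 2: j(2) = -4146.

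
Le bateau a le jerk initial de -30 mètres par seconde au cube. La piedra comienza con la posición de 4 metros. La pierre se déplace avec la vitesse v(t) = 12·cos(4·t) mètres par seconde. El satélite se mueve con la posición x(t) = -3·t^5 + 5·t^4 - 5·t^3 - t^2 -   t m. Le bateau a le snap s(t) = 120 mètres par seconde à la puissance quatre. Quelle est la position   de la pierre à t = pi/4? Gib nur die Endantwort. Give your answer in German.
x(pi/4) = 4.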